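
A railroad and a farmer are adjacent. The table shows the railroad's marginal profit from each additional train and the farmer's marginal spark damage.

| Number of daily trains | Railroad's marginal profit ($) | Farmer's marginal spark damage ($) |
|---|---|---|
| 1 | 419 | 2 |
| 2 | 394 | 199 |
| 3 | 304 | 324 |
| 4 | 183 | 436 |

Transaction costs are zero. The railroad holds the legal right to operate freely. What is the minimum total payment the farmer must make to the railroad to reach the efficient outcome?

Left alone the railroad would choose level 4 (marginal profit stays positive).
Efficient level: k* = 2 (marginal profit ≥ marginal spark damage through 2).
The farmer must at least cover the railroad's forgone profit from cutting 4→2: 304 + 183 = 487.

$487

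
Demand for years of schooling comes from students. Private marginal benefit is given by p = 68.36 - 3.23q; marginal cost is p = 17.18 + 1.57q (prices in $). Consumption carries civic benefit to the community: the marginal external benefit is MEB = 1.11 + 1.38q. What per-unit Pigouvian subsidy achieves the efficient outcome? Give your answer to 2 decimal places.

subsidy = $22.21 per unit

Social marginal benefit = demand + MEB = 69.47 - 1.85q.
Set SMB = MC: 69.47 - 1.85q = 17.18 + 1.57q → q* = 15.2895.
The Pigouvian subsidy equals MEB at q*: 1.11 + 1.38×15.2895 = 22.2095.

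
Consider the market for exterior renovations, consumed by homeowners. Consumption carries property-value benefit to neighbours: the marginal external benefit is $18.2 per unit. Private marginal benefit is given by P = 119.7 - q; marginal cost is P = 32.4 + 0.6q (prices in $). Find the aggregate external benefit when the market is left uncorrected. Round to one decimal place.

Market equilibrium (private): 32.4 + 0.6q = 119.7 - q → q_m = 54.5625.
Total external benefit = MEB × q_m = 18.2 × 54.5625 = 993.0375.

$993.0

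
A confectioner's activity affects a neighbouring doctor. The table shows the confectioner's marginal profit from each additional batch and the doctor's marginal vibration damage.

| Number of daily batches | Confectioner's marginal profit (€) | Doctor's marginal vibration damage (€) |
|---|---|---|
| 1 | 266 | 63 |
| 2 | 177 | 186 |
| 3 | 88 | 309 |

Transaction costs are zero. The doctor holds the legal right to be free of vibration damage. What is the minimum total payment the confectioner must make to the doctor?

€63

Efficient level: marginal profit ≥ marginal vibration damage through level 1, so k* = 1.
With the doctor holding the right, the confectioner must at least compensate total damage at k*: 63 = 63.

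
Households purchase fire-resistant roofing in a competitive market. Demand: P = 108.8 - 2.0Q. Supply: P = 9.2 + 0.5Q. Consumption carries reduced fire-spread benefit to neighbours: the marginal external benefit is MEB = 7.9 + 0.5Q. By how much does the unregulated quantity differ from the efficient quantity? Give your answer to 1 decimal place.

13.9 units

Market equilibrium (private): 9.2 + 0.5Q = 108.8 - 2.0Q → Q_m = 39.8400.
Social marginal benefit = demand + MEB = 116.7 - 1.5Q.
Set SMB = MC: 116.7 - 1.5Q = 9.2 + 0.5Q → Q* = 53.7500.
Gap = |39.8400 − 53.7500| = 13.9100.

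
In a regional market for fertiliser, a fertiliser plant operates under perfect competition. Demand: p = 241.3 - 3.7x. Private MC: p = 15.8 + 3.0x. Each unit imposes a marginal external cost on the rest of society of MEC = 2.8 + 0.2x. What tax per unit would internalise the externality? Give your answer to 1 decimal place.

Social marginal cost = private MC + MEC = 18.6 + 3.2x.
Set SMC = demand: 18.6 + 3.2x = 241.3 - 3.7x → x* = 32.2754.
The Pigouvian tax equals MEC at x*: 2.8 + 0.2×32.2754 = 9.2551.

tax = 9.3 per unit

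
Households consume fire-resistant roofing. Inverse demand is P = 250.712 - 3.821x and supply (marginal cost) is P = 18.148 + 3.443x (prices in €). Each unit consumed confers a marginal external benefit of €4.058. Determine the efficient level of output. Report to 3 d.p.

x* = 32.575

Social marginal benefit = demand + MEB = 254.770 - 3.821x.
Set SMB = MC: 254.770 - 3.821x = 18.148 + 3.443x → x* = 32.5746.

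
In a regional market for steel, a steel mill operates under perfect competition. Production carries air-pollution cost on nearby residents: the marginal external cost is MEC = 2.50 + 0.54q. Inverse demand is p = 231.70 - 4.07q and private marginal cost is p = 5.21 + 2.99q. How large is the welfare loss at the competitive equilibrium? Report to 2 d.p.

Market equilibrium (private): 5.21 + 2.99q = 231.70 - 4.07q → q_m = 32.0807.
Social marginal cost = private MC + MEC = 7.71 + 3.53q.
Set SMC = demand: 7.71 + 3.53q = 231.70 - 4.07q → q* = 29.4724.
Between q* and q_m the wedge SMC − demand runs linearly from 0 to MEC(q_m), so the loss is a triangle.
DWL = ½ × 2.6083 × 19.8236 = 25.8529.

DWL = 25.85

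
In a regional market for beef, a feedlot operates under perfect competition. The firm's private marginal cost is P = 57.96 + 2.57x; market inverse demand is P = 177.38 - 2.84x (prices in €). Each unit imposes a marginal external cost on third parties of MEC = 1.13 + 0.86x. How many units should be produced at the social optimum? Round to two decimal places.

Social marginal cost = private MC + MEC = 59.09 + 3.43x.
Set SMC = demand: 59.09 + 3.43x = 177.38 - 2.84x → x* = 18.8660.

x* = 18.87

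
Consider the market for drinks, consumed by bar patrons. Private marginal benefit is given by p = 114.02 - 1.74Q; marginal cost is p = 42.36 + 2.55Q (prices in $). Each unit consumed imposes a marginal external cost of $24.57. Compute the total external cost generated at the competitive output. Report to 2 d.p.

Market equilibrium (private): 42.36 + 2.55Q = 114.02 - 1.74Q → Q_m = 16.7040.
Total external cost = MEC × Q_m = 24.57 × 16.7040 = 410.4173.

$410.42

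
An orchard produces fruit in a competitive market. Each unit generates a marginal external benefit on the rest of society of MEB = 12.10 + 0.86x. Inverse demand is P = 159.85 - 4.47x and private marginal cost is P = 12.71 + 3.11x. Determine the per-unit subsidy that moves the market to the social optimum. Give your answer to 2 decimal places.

subsidy = 32.48 per unit

Social marginal cost = private MC − MEB = 0.61 + 2.25x.
Set SMC = demand: 0.61 + 2.25x = 159.85 - 4.47x → x* = 23.6964.
The Pigouvian subsidy equals MEB at x*: 12.10 + 0.86×23.6964 = 32.4789.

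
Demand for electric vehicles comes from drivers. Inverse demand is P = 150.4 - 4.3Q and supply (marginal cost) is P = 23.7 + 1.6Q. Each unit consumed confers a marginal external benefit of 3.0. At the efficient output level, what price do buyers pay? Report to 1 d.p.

P = 55.9

Social marginal benefit = demand + MEB = 153.4 - 4.3Q.
Set SMB = MC: 153.4 - 4.3Q = 23.7 + 1.6Q → Q* = 21.9831.
Consumer price on the demand curve at Q*: 150.4 − 4.3×21.9831 = 55.8727.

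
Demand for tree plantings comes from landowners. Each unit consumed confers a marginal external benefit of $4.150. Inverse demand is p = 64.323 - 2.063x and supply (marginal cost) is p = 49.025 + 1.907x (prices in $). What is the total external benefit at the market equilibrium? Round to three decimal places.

Market equilibrium (private): 49.025 + 1.907x = 64.323 - 2.063x → x_m = 3.8534.
Total external benefit = MEB × x_m = 4.150 × 3.8534 = 15.9916.

$15.992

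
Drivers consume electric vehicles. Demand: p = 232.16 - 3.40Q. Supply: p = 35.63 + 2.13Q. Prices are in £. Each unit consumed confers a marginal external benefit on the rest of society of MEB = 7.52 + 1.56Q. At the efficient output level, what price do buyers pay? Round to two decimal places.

P = £57.41

Social marginal benefit = demand + MEB = 239.68 - 1.84Q.
Set SMB = MC: 239.68 - 1.84Q = 35.63 + 2.13Q → Q* = 51.3980.
Consumer price on the demand curve at Q*: 232.16 − 3.40×51.3980 = 57.4068.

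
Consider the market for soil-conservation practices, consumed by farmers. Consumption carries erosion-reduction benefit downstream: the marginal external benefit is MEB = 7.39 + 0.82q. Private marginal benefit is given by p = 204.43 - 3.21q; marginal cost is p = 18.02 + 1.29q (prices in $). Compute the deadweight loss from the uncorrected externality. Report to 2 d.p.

DWL = $232.40

Market equilibrium (private): 18.02 + 1.29q = 204.43 - 3.21q → q_m = 41.4244.
Social marginal benefit = demand + MEB = 211.82 - 2.39q.
Set SMB = MC: 211.82 - 2.39q = 18.02 + 1.29q → q* = 52.6630.
Between q* and q_m the wedge SMB − MC runs linearly from 0 to MEB(q_m), so the loss is a triangle.
DWL = ½ × 11.2386 × 41.3580 = 232.4030.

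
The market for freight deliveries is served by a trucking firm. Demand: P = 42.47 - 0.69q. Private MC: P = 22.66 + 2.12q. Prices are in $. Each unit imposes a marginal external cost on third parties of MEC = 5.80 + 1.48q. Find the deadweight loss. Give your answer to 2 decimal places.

Market equilibrium (private): 22.66 + 2.12q = 42.47 - 0.69q → q_m = 7.0498.
Social marginal cost = private MC + MEC = 28.46 + 3.60q.
Set SMC = demand: 28.46 + 3.60q = 42.47 - 0.69q → q* = 3.2657.
Height of the DWL triangle at q_m is SMC(q_m) − demand(q_m) = MEC(q_m) = 16.2337.
DWL = ½ × 3.7841 × 16.2337 = 30.7150.

DWL = $30.71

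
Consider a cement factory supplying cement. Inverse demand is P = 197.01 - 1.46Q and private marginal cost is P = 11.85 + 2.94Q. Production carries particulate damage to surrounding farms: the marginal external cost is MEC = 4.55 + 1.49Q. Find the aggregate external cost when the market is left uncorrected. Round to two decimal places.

Market equilibrium (private): 11.85 + 2.94Q = 197.01 - 1.46Q → Q_m = 42.0818.
Total external cost = ∫₀^{Q_m} (4.55 + 1.49Q) dQ = 4.55×42.0818 + ½×1.49×42.0818² = 1510.7762.

1510.78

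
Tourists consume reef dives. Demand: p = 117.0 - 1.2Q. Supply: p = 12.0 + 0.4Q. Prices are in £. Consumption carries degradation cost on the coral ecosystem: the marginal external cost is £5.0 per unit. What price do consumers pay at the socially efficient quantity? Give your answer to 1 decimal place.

P = £42.0

Social marginal benefit = demand − MEC = 112.0 - 1.2Q.
Set SMB = MC: 112.0 - 1.2Q = 12.0 + 0.4Q → Q* = 62.5000.
Consumer price on the demand curve at Q*: 117.0 − 1.2×62.5000 = 42.0000.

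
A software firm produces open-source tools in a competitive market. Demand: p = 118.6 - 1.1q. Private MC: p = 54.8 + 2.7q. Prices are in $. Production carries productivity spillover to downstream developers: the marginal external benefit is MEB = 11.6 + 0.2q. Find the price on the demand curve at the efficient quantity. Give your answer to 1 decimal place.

Social marginal cost = private MC − MEB = 43.2 + 2.5q.
Set SMC = demand: 43.2 + 2.5q = 118.6 - 1.1q → q* = 20.9444.
Consumer price on the demand curve at q*: 118.6 − 1.1×20.9444 = 95.5612.

P = $95.6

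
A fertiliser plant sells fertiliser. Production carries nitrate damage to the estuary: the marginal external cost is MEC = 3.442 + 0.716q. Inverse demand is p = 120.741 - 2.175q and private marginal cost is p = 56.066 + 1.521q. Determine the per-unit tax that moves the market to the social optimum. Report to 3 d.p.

tax = 13.379 per unit

Social marginal cost = private MC + MEC = 59.508 + 2.237q.
Set SMC = demand: 59.508 + 2.237q = 120.741 - 2.175q → q* = 13.8787.
The Pigouvian tax equals MEC at q*: 3.442 + 0.716×13.8787 = 13.3791.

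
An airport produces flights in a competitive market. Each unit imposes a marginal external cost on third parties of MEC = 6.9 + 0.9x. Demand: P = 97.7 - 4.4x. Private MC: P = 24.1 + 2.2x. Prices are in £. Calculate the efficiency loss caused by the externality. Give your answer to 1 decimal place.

Market equilibrium (private): 24.1 + 2.2x = 97.7 - 4.4x → x_m = 11.1515.
Social marginal cost = private MC + MEC = 31.0 + 3.1x.
Set SMC = demand: 31.0 + 3.1x = 97.7 - 4.4x → x* = 8.8933.
The loss is the area between SMC and demand from x* to x_m; with linear curves that's a triangle of height MEC(x_m).
DWL = ½ × 2.2582 × 16.9364 = 19.1229.

DWL = £19.1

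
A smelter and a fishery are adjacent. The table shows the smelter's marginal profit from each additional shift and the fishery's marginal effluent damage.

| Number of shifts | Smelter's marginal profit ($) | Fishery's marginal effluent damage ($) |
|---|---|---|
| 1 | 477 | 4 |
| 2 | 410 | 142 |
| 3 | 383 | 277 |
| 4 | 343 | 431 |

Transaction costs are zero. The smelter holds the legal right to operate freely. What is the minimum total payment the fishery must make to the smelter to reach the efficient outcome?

$343

Left alone the smelter would choose level 4 (marginal profit stays positive).
Efficient level: k* = 3 (marginal profit ≥ marginal effluent damage through 3).
The fishery must at least cover the smelter's forgone profit from cutting 4→3: 343 = 343.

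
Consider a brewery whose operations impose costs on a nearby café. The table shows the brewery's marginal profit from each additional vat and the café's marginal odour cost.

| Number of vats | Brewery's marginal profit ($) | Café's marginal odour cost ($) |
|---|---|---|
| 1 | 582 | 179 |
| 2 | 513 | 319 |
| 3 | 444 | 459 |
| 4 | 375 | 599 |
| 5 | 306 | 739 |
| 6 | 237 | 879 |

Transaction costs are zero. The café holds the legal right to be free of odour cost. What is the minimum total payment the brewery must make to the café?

$498

Efficient level: marginal profit ≥ marginal odour cost through level 2, so k* = 2.
With the café holding the right, the brewery must at least compensate total damage at k*: 179 + 319 = 498.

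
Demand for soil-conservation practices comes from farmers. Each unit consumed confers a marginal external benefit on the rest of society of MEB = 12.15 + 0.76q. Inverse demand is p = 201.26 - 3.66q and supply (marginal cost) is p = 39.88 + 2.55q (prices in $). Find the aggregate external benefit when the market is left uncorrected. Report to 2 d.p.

$572.37

Market equilibrium (private): 39.88 + 2.55q = 201.26 - 3.66q → q_m = 25.9871.
Total external benefit = ∫₀^{q_m} (12.15 + 0.76q) dq = 12.15×25.9871 + ½×0.76×25.9871² = 572.3684.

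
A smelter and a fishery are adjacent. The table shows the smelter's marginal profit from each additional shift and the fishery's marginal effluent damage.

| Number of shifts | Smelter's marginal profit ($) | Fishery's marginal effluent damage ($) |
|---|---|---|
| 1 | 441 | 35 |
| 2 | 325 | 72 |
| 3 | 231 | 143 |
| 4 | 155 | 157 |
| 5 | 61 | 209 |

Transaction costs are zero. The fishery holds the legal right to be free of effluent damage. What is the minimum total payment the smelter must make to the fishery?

$250

Efficient level: marginal profit ≥ marginal effluent damage through level 3, so k* = 3.
With the fishery holding the right, the smelter must at least compensate total damage at k*: 35 + 72 + 143 = 250.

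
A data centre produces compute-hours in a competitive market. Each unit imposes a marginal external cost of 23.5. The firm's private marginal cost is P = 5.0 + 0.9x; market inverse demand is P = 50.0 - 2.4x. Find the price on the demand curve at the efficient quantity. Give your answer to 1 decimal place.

P = 34.4

Social marginal cost = private MC + MEC = 28.5 + 0.9x.
Set SMC = demand: 28.5 + 0.9x = 50.0 - 2.4x → x* = 6.5152.
Consumer price on the demand curve at x*: 50.0 − 2.4×6.5152 = 34.3635.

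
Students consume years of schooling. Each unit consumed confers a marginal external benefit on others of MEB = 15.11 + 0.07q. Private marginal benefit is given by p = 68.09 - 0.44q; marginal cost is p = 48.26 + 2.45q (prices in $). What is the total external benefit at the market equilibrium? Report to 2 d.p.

$105.33

Market equilibrium (private): 48.26 + 2.45q = 68.09 - 0.44q → q_m = 6.8616.
Total external benefit = ∫₀^{q_m} (15.11 + 0.07q) dq = 15.11×6.8616 + ½×0.07×6.8616² = 105.3266.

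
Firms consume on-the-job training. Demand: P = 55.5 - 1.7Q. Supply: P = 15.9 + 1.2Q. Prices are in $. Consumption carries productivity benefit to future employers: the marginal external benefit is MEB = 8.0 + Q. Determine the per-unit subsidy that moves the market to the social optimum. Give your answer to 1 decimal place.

subsidy = $33.1 per unit

Social marginal benefit = demand + MEB = 63.5 - 0.7Q.
Set SMB = MC: 63.5 - 0.7Q = 15.9 + 1.2Q → Q* = 25.0526.
The Pigouvian subsidy equals MEB at Q*: 8.0 + 1.0×25.0526 = 33.0526.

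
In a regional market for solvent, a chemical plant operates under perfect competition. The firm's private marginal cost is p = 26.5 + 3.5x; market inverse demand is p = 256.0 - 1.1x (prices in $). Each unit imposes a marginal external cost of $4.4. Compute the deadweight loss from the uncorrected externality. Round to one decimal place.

Market equilibrium (private): 26.5 + 3.5x = 256.0 - 1.1x → x_m = 49.8913.
Social marginal cost = private MC + MEC = 30.9 + 3.5x.
Set SMC = demand: 30.9 + 3.5x = 256.0 - 1.1x → x* = 48.9348.
Height of the DWL triangle at x_m is SMC(x_m) − demand(x_m) = MEC(x_m) = 4.4000.
DWL = ½ × 0.9565 × 4.4000 = 2.1043.

DWL = $2.1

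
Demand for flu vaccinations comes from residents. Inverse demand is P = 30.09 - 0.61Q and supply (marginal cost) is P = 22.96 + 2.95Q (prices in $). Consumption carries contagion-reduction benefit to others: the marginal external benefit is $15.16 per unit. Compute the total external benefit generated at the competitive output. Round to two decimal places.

$30.36

Market equilibrium (private): 22.96 + 2.95Q = 30.09 - 0.61Q → Q_m = 2.0028.
Total external benefit = MEB × Q_m = 15.16 × 2.0028 = 30.3624.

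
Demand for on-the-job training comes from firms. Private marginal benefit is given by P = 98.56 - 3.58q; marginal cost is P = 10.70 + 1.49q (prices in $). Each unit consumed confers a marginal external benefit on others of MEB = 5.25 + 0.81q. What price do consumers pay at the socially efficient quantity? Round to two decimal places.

Social marginal benefit = demand + MEB = 103.81 - 2.77q.
Set SMB = MC: 103.81 - 2.77q = 10.70 + 1.49q → q* = 21.8568.
Consumer price on the demand curve at q*: 98.56 − 3.58×21.8568 = 20.3127.

P = $20.31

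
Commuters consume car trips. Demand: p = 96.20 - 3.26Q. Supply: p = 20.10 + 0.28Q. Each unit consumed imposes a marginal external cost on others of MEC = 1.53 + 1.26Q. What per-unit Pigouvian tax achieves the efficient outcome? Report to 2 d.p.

Social marginal benefit = demand − MEC = 94.67 - 4.52Q.
Set SMB = MC: 94.67 - 4.52Q = 20.10 + 0.28Q → Q* = 15.5354.
The Pigouvian tax equals MEC at Q*: 1.53 + 1.26×15.5354 = 21.1046.

tax = 21.10 per unit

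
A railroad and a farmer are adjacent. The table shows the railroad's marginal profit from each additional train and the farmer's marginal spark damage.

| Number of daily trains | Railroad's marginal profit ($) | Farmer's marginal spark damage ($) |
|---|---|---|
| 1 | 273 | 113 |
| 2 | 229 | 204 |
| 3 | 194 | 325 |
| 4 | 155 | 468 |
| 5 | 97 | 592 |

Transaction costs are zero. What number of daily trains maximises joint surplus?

2

Bargaining reaches the level where marginal profit last exceeds marginal spark damage.
That holds through level 2 (229 ≥ 204) but not at 3 (194 < 325).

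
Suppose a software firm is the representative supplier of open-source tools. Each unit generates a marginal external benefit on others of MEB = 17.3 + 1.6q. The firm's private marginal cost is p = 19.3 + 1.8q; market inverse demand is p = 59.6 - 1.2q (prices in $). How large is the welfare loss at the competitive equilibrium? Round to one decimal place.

Market equilibrium (private): 19.3 + 1.8q = 59.6 - 1.2q → q_m = 13.4333.
Social marginal cost = private MC − MEB = 2.0 + 0.2q.
Set SMC = demand: 2.0 + 0.2q = 59.6 - 1.2q → q* = 41.1429.
Height of the DWL triangle at q_m is demand(q_m) − SMC(q_m) = MEB(q_m) = 38.7933.
DWL = ½ × 27.7096 × 38.7933 = 537.4734.

DWL = $537.5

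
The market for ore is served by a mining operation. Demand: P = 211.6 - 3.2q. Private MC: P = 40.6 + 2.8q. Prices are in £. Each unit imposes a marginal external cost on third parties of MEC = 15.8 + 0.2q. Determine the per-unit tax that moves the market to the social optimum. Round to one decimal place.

tax = £20.8 per unit

Social marginal cost = private MC + MEC = 56.4 + 3.0q.
Set SMC = demand: 56.4 + 3.0q = 211.6 - 3.2q → q* = 25.0323.
The Pigouvian tax equals MEC at q*: 15.8 + 0.2×25.0323 = 20.8065.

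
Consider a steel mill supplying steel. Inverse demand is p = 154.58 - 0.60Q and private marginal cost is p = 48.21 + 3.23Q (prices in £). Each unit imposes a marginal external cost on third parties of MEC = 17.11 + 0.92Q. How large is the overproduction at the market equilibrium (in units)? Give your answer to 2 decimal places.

8.98 units

Market equilibrium (private): 48.21 + 3.23Q = 154.58 - 0.60Q → Q_m = 27.7728.
Social marginal cost = private MC + MEC = 65.32 + 4.15Q.
Set SMC = demand: 65.32 + 4.15Q = 154.58 - 0.60Q → Q* = 18.7916.
Gap = |27.7728 − 18.7916| = 8.9812.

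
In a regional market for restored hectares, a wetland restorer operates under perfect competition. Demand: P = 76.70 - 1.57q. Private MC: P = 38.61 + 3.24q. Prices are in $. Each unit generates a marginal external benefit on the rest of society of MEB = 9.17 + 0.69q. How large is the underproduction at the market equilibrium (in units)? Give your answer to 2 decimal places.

Market equilibrium (private): 38.61 + 3.24q = 76.70 - 1.57q → q_m = 7.9189.
Social marginal cost = private MC − MEB = 29.44 + 2.55q.
Set SMC = demand: 29.44 + 2.55q = 76.70 - 1.57q → q* = 11.4709.
Gap = |7.9189 − 11.4709| = 3.5520.

3.55 units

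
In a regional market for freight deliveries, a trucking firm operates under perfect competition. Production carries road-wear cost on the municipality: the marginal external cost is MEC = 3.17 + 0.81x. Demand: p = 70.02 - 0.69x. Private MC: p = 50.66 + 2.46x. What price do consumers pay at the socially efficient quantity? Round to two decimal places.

P = 67.20

Social marginal cost = private MC + MEC = 53.83 + 3.27x.
Set SMC = demand: 53.83 + 3.27x = 70.02 - 0.69x → x* = 4.0884.
Consumer price on the demand curve at x*: 70.02 − 0.69×4.0884 = 67.1990.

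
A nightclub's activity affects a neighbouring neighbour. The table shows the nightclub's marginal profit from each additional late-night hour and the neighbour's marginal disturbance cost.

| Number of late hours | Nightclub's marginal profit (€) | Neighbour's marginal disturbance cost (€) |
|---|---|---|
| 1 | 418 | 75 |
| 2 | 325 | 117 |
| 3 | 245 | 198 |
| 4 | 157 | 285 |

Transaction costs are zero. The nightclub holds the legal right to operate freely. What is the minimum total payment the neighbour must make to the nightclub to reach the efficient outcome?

Left alone the nightclub would choose level 4 (marginal profit stays positive).
Efficient level: k* = 3 (marginal profit ≥ marginal disturbance cost through 3).
The neighbour must at least cover the nightclub's forgone profit from cutting 4→3: 157 = 157.

€157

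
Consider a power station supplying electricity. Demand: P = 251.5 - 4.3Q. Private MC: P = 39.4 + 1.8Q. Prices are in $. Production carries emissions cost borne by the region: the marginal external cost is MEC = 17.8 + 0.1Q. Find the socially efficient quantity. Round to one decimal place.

Q* = 31.3

Social marginal cost = private MC + MEC = 57.2 + 1.9Q.
Set SMC = demand: 57.2 + 1.9Q = 251.5 - 4.3Q → Q* = 31.3387.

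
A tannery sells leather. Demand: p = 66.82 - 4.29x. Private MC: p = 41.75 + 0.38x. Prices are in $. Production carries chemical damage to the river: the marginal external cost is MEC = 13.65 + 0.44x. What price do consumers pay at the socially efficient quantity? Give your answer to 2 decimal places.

P = $57.23

Social marginal cost = private MC + MEC = 55.40 + 0.82x.
Set SMC = demand: 55.40 + 0.82x = 66.82 - 4.29x → x* = 2.2348.
Consumer price on the demand curve at x*: 66.82 − 4.29×2.2348 = 57.2327.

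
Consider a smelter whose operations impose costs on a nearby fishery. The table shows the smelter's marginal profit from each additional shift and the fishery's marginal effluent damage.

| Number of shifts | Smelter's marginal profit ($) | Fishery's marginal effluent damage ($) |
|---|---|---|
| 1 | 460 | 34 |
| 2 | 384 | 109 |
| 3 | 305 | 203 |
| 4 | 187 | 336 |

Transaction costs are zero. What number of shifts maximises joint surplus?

Bargaining reaches the level where marginal profit last exceeds marginal effluent damage.
That holds through level 3 (305 ≥ 203) but not at 4 (187 < 336).

3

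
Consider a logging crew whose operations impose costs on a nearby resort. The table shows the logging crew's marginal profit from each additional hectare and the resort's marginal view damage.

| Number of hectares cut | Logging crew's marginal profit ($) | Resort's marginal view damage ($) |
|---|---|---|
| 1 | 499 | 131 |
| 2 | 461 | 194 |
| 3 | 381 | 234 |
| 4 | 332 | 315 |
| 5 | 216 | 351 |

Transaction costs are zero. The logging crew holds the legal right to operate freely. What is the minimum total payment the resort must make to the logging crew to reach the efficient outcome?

Left alone the logging crew would choose level 5 (marginal profit stays positive).
Efficient level: k* = 4 (marginal profit ≥ marginal view damage through 4).
The resort must at least cover the logging crew's forgone profit from cutting 5→4: 216 = 216.

$216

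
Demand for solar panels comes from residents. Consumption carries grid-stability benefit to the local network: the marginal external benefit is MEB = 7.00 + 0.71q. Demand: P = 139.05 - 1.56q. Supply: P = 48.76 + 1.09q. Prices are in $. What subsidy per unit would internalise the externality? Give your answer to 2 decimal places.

Social marginal benefit = demand + MEB = 146.05 - 0.85q.
Set SMB = MC: 146.05 - 0.85q = 48.76 + 1.09q → q* = 50.1495.
The Pigouvian subsidy equals MEB at q*: 7.00 + 0.71×50.1495 = 42.6061.

subsidy = $42.61 per unit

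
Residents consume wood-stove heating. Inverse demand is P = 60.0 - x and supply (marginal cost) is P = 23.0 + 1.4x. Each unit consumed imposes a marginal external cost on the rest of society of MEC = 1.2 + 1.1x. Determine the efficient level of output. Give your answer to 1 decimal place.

x* = 10.2

Social marginal benefit = demand − MEC = 58.8 - 2.1x.
Set SMB = MC: 58.8 - 2.1x = 23.0 + 1.4x → x* = 10.2286.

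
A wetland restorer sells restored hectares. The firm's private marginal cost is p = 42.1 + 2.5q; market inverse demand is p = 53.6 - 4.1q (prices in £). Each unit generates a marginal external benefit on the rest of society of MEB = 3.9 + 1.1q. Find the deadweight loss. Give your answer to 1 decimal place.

Market equilibrium (private): 42.1 + 2.5q = 53.6 - 4.1q → q_m = 1.7424.
Social marginal cost = private MC − MEB = 38.2 + 1.4q.
Set SMC = demand: 38.2 + 1.4q = 53.6 - 4.1q → q* = 2.8000.
Between q* and q_m the wedge demand − SMC runs linearly from 0 to MEB(q_m), so the loss is a triangle.
DWL = ½ × 1.0576 × 5.8167 = 3.0759.

DWL = £3.1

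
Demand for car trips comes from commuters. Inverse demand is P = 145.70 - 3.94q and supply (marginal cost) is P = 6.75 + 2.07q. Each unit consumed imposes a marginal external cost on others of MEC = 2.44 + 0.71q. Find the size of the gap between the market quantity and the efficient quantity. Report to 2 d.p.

2.81 units

Market equilibrium (private): 6.75 + 2.07q = 145.70 - 3.94q → q_m = 23.1198.
Social marginal benefit = demand − MEC = 143.26 - 4.65q.
Set SMB = MC: 143.26 - 4.65q = 6.75 + 2.07q → q* = 20.3140.
Gap = |23.1198 − 20.3140| = 2.8058.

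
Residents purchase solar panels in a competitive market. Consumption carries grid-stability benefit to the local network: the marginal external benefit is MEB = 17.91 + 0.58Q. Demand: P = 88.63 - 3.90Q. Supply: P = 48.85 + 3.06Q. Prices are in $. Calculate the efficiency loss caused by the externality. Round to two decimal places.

Market equilibrium (private): 48.85 + 3.06Q = 88.63 - 3.90Q → Q_m = 5.7155.
Social marginal benefit = demand + MEB = 106.54 - 3.32Q.
Set SMB = MC: 106.54 - 3.32Q = 48.85 + 3.06Q → Q* = 9.0423.
Between Q* and Q_m the wedge SMB − MC runs linearly from 0 to MEB(Q_m), so the loss is a triangle.
DWL = ½ × 3.3268 × 21.2250 = 35.3057.

DWL = $35.31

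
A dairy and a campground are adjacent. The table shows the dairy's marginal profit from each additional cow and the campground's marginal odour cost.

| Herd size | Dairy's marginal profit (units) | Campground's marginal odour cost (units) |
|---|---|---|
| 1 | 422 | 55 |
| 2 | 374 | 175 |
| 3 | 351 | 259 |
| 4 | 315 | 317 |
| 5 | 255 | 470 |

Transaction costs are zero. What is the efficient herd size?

Bargaining reaches the level where marginal profit last exceeds marginal odour cost.
That holds through level 3 (351 ≥ 259) but not at 4 (315 < 317).

3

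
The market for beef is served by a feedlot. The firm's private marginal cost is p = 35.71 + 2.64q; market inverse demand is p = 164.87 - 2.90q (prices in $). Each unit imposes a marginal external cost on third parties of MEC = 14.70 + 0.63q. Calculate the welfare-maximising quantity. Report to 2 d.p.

Social marginal cost = private MC + MEC = 50.41 + 3.27q.
Set SMC = demand: 50.41 + 3.27q = 164.87 - 2.90q → q* = 18.5511.

q* = 18.55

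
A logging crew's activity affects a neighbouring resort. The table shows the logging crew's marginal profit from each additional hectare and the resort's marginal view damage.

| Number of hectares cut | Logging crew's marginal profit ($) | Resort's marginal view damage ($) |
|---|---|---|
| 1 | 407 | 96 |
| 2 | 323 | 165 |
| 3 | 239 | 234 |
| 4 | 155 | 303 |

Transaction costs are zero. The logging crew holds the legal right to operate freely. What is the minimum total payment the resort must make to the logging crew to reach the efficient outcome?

$155

Left alone the logging crew would choose level 4 (marginal profit stays positive).
Efficient level: k* = 3 (marginal profit ≥ marginal view damage through 3).
The resort must at least cover the logging crew's forgone profit from cutting 4→3: 155 = 155.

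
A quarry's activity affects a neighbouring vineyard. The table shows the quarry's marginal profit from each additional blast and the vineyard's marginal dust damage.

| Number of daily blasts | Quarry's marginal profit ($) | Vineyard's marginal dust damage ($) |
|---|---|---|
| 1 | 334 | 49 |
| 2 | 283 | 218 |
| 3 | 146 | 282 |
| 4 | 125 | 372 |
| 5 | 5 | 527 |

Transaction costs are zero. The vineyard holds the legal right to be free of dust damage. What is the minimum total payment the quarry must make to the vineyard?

$267

Efficient level: marginal profit ≥ marginal dust damage through level 2, so k* = 2.
With the vineyard holding the right, the quarry must at least compensate total damage at k*: 49 + 218 = 267.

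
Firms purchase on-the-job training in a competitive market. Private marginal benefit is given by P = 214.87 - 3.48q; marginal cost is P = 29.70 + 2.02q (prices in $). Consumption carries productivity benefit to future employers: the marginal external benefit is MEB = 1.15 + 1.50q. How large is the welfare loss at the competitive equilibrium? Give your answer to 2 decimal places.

Market equilibrium (private): 29.70 + 2.02q = 214.87 - 3.48q → q_m = 33.6673.
Social marginal benefit = demand + MEB = 216.02 - 1.98q.
Set SMB = MC: 216.02 - 1.98q = 29.70 + 2.02q → q* = 46.5800.
The welfare-loss triangle has base |q_m − q*| and height MEB(q_m) (the vertical gap between SMB and MC is zero at q* and MEB at q_m).
DWL = ½ × 12.9127 × 51.6509 = 333.4763.

DWL = $333.48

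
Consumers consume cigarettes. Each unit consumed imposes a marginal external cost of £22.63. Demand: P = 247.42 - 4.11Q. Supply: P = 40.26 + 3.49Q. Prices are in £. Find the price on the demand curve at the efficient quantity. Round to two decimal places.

P = £147.63

Social marginal benefit = demand − MEC = 224.79 - 4.11Q.
Set SMB = MC: 224.79 - 4.11Q = 40.26 + 3.49Q → Q* = 24.2803.
Consumer price on the demand curve at Q*: 247.42 − 4.11×24.2803 = 147.6280.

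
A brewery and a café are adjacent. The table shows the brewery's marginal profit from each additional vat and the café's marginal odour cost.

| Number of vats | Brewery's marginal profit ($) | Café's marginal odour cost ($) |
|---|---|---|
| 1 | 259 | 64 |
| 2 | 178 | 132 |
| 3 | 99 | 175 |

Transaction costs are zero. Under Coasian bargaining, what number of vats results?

2

Bargaining reaches the level where marginal profit last exceeds marginal odour cost.
That holds through level 2 (178 ≥ 132) but not at 3 (99 < 175).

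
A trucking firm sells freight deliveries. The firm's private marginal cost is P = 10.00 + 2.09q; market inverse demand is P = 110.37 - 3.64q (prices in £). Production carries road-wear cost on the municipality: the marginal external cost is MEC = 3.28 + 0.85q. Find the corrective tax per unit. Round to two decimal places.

Social marginal cost = private MC + MEC = 13.28 + 2.94q.
Set SMC = demand: 13.28 + 2.94q = 110.37 - 3.64q → q* = 14.7553.
The Pigouvian tax equals MEC at q*: 3.28 + 0.85×14.7553 = 15.8220.

tax = £15.82 per unit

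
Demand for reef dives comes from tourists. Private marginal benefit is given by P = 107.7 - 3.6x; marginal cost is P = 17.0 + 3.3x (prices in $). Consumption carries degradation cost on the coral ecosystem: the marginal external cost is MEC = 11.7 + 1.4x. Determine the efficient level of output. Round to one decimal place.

x* = 9.5

Social marginal benefit = demand − MEC = 96.0 - 5.0x.
Set SMB = MC: 96.0 - 5.0x = 17.0 + 3.3x → x* = 9.5181.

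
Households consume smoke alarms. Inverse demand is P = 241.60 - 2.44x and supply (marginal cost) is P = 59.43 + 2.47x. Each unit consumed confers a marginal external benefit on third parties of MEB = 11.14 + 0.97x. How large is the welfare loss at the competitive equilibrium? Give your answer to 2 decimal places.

DWL = 281.87

Market equilibrium (private): 59.43 + 2.47x = 241.60 - 2.44x → x_m = 37.1018.
Social marginal benefit = demand + MEB = 252.74 - 1.47x.
Set SMB = MC: 252.74 - 1.47x = 59.43 + 2.47x → x* = 49.0635.
Height of the DWL triangle at x_m is SMB(x_m) − MC(x_m) = MEB(x_m) = 47.1288.
DWL = ½ × 11.9617 × 47.1288 = 281.8703.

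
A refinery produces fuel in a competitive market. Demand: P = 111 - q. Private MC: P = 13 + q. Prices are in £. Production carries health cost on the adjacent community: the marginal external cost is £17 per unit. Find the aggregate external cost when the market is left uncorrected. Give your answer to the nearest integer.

Market equilibrium (private): 13 + q = 111 - q → q_m = 49.0000.
Total external cost = MEC × q_m = 17 × 49.0000 = 833.0000.

£833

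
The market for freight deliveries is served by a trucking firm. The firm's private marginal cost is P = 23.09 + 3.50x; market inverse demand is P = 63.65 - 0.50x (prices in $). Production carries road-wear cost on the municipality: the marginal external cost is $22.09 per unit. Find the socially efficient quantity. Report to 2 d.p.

Social marginal cost = private MC + MEC = 45.18 + 3.50x.
Set SMC = demand: 45.18 + 3.50x = 63.65 - 0.50x → x* = 4.6175.

x* = 4.62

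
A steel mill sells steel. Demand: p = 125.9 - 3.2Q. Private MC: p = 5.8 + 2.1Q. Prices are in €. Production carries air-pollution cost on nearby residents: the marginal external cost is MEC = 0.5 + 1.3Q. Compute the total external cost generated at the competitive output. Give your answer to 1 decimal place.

€345.1

Market equilibrium (private): 5.8 + 2.1Q = 125.9 - 3.2Q → Q_m = 22.6604.
Total external cost = ∫₀^{Q_m} (0.5 + 1.3Q) dQ = 0.5×22.6604 + ½×1.3×22.6604² = 345.1011.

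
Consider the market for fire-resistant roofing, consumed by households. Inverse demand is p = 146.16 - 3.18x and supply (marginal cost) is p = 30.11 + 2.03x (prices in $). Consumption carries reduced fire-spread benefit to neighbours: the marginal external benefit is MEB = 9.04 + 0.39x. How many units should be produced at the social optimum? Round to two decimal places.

x* = 25.95

Social marginal benefit = demand + MEB = 155.20 - 2.79x.
Set SMB = MC: 155.20 - 2.79x = 30.11 + 2.03x → x* = 25.9523.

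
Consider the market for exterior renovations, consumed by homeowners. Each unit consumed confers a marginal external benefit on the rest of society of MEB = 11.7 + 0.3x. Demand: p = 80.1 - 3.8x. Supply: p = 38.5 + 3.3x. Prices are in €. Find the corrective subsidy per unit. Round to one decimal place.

Social marginal benefit = demand + MEB = 91.8 - 3.5x.
Set SMB = MC: 91.8 - 3.5x = 38.5 + 3.3x → x* = 7.8382.
The Pigouvian subsidy equals MEB at x*: 11.7 + 0.3×7.8382 = 14.0515.

subsidy = €14.1 per unit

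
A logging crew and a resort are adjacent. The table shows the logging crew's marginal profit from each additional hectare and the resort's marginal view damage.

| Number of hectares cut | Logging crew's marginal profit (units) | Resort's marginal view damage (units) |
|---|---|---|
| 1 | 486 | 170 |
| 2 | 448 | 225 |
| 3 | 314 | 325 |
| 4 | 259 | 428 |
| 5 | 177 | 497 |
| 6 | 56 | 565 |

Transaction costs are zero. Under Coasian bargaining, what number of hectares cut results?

2

Bargaining reaches the level where marginal profit last exceeds marginal view damage.
That holds through level 2 (448 ≥ 225) but not at 3 (314 < 325).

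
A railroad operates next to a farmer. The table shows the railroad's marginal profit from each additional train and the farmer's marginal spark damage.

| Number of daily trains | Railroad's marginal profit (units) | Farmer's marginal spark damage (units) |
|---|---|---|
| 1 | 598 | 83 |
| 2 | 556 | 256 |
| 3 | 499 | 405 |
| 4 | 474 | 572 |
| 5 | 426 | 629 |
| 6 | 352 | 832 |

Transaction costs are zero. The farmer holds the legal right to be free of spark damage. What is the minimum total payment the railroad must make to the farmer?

Efficient level: marginal profit ≥ marginal spark damage through level 3, so k* = 3.
With the farmer holding the right, the railroad must at least compensate total damage at k*: 83 + 256 + 405 = 744.

744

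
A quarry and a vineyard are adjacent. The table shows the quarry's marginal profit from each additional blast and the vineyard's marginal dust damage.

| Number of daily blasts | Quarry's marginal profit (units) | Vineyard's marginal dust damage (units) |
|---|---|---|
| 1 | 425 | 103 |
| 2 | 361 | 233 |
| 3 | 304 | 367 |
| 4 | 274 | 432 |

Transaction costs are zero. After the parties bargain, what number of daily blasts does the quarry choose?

Bargaining reaches the level where marginal profit last exceeds marginal dust damage.
That holds through level 2 (361 ≥ 233) but not at 3 (304 < 367).

2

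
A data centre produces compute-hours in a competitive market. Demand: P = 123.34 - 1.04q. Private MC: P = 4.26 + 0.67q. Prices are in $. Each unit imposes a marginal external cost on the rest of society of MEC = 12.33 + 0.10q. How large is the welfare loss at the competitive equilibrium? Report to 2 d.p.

Market equilibrium (private): 4.26 + 0.67q = 123.34 - 1.04q → q_m = 69.6374.
Social marginal cost = private MC + MEC = 16.59 + 0.77q.
Set SMC = demand: 16.59 + 0.77q = 123.34 - 1.04q → q* = 58.9779.
The welfare-loss triangle has base |q_m − q*| and height MEC(q_m) (the vertical gap between SMC and demand is zero at q* and MEC at q_m).
DWL = ½ × 10.6595 × 19.2937 = 102.8306.

DWL = $102.83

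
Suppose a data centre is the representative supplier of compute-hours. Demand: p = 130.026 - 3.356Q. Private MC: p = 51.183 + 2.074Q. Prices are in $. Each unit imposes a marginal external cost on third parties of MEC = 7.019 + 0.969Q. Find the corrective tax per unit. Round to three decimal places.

tax = $17.895 per unit

Social marginal cost = private MC + MEC = 58.202 + 3.043Q.
Set SMC = demand: 58.202 + 3.043Q = 130.026 - 3.356Q → Q* = 11.2243.
The Pigouvian tax equals MEC at Q*: 7.019 + 0.969×11.2243 = 17.8953.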